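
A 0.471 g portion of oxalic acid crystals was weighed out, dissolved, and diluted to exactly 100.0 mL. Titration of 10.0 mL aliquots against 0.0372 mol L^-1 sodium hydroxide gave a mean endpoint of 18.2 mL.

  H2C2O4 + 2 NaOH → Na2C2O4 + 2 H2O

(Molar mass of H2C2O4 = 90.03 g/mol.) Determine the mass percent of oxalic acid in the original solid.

n(NaOH) per titration = 0.0182 × 0.0372 = 6.77 × 10^-4 mol
From the 1:2 ratio, n(H2C2O4) in each aliquot = 1/2 × 6.77 × 10^-4 = 3.39 × 10^-4 mol
n(H2C2O4) in the whole flask = 3.39 × 10^-4 × 100.0/10.0 = 3.39 × 10^-3 mol
mass of H2C2O4 = 3.39 × 10^-3 × 90.03 = 0.305 g
% H2C2O4 = 0.305 / 0.471 × 100 = 64.7 %

64.7 %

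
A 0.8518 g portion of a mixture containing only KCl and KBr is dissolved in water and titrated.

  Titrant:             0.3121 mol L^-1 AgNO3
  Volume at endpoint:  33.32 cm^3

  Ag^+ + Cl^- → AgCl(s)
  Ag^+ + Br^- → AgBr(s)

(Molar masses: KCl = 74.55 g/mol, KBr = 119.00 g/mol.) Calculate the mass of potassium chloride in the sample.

0.6469 g

n(AgNO3) = 0.03332 × 0.3121 = 0.01040 mol
Let x = n(KCl), y = n(KBr).
Titrant: 1x + 1y = 0.01040;  mass: 74.55x + 119.00y = 0.8518
Solving, x = 8.677 × 10^-3 mol, y = 1.722 × 10^-3 mol
mass of KCl = 8.677 × 10^-3 × 74.55 = 0.6469 g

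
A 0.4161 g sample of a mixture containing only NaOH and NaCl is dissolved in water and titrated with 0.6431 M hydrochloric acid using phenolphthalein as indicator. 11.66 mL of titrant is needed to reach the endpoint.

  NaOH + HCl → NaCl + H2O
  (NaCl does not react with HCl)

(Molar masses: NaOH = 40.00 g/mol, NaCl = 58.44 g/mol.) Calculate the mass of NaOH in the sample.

n(HCl) = 0.01166 × 0.6431 = 7.499 × 10^-3 mol
Let x = n(NaOH), y = n(NaCl).
Titrant: 1x = 7.499 × 10^-3;  mass: 40.00x + 58.44y = 0.4161
Solving, x = 7.499 × 10^-3 mol, y = 1.988 × 10^-3 mol
mass of NaOH = 7.499 × 10^-3 × 40.00 = 0.2999 g

0.2999 g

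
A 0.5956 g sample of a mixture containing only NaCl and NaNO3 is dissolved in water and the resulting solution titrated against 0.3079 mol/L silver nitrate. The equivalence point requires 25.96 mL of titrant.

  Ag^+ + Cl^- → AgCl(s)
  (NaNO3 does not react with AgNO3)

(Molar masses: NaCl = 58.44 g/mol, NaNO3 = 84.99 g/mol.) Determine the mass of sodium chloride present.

0.4671 g

n(AgNO3) = 0.02596 × 0.3079 = 7.993 × 10^-3 mol
Let x = n(NaCl), y = n(NaNO3).
Titrant: 1x = 7.993 × 10^-3;  mass: 58.44x + 84.99y = 0.5956
Solving, x = 7.993 × 10^-3 mol, y = 1.512 × 10^-3 mol
mass of NaCl = 7.993 × 10^-3 × 58.44 = 0.4671 g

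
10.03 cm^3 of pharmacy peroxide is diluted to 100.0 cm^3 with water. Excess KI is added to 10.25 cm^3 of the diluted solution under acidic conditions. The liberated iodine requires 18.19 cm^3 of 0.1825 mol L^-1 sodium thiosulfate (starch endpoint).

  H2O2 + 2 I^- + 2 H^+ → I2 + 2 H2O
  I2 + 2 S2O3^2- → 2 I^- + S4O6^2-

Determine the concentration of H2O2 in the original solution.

n(S2O3^2-) = 0.01819 × 0.1825 = 3.320 × 10^-3 mol
n(I2) = n(S2O3^2-)/2 = 1.660 × 10^-3 mol
n(H2O2) in the aliquot = 1.660 × 10^-3 mol (1:1 ratio)
[H2O2]_dilute = 1.660 × 10^-3 / 0.01025 = 0.1619 mol/L
[H2O2]_original = 0.1619 × 100.0/10.03 = 1.615 mol/L

1.615 mol/L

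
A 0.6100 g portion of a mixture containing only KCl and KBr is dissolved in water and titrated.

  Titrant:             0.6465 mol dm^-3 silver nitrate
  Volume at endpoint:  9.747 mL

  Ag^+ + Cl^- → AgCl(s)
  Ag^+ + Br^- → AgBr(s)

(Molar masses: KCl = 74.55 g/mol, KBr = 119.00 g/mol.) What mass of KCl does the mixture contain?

0.2346 g

n(AgNO3) = 0.009747 × 0.6465 = 6.301 × 10^-3 mol
Let x = n(KCl), y = n(KBr).
Titrant: 1x + 1y = 6.301 × 10^-3;  mass: 74.55x + 119.00y = 0.6100
Solving, x = 3.147 × 10^-3 mol, y = 3.155 × 10^-3 mol
mass of KCl = 3.147 × 10^-3 × 74.55 = 0.2346 g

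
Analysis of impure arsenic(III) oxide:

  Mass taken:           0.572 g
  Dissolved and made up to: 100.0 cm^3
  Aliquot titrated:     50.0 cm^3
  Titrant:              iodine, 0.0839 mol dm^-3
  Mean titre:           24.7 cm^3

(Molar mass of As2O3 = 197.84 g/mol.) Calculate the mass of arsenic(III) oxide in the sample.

0.410 g

As2O3 + 2 I2 + 2 H2O → As2O5 + 4 HI
n(I2) per titration = 0.0247 × 0.0839 = 2.07 × 10^-3 mol
From the 1:2 ratio, n(As2O3) in each aliquot = 1/2 × 2.07 × 10^-3 = 1.04 × 10^-3 mol
n(As2O3) in the whole flask = 1.04 × 10^-3 × 100.0/50.0 = 2.07 × 10^-3 mol
mass of As2O3 = 2.07 × 10^-3 × 197.84 = 0.410 g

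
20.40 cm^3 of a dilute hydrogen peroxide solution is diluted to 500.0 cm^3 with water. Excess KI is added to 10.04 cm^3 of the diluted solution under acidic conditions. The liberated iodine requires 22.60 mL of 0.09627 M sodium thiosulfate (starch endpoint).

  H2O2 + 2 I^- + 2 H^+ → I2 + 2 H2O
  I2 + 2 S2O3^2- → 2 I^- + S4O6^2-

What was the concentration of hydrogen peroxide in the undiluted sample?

2.656 M

n(S2O3^2-) = 0.02260 × 0.09627 = 2.176 × 10^-3 mol
n(I2) = n(S2O3^2-)/2 = 1.088 × 10^-3 mol
n(H2O2) in the aliquot = 1.088 × 10^-3 mol (1:1 ratio)
[H2O2]_dilute = 1.088 × 10^-3 / 0.01004 = 0.1084 mol/L
[H2O2]_original = 0.1084 × 500.0/20.40 = 2.656 mol/L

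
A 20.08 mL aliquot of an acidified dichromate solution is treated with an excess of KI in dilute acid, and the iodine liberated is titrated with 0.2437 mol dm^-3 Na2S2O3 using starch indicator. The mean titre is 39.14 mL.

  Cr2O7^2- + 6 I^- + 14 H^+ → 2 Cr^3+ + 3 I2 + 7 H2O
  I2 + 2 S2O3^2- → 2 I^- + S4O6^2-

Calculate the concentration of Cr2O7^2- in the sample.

n(S2O3^2-) = 0.03914 × 0.2437 = 9.538 × 10^-3 mol
n(I2) = n(S2O3^2-)/2 = 4.769 × 10^-3 mol
From the 1:3 ratio, n(Cr2O7^2-) in the aliquot = 1/3 × 4.769 × 10^-3 = 1.590 × 10^-3 mol
[Cr2O7^2-] = 1.590 × 10^-3 / 0.02008 = 0.07917 mol/L

0.07917 mol/L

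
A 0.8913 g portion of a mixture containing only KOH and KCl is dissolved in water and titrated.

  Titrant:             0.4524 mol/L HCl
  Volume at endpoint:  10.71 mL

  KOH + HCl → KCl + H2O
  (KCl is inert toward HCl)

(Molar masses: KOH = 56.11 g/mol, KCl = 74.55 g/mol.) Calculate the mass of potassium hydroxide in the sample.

0.2719 g

n(HCl) = 0.01071 × 0.4524 = 4.845 × 10^-3 mol
Let x = n(KOH), y = n(KCl).
Titrant: 1x = 4.845 × 10^-3;  mass: 56.11x + 74.55y = 0.8913
Solving, x = 4.845 × 10^-3 mol, y = 8.309 × 10^-3 mol
mass of KOH = 4.845 × 10^-3 × 56.11 = 0.2719 g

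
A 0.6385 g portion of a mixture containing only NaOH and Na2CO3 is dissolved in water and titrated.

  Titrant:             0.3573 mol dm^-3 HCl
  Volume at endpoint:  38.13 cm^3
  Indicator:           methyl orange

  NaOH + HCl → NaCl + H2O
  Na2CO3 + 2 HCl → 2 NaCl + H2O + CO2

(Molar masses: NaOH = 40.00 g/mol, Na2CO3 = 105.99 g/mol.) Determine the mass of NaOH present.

n(HCl) = 0.03813 × 0.3573 = 0.01362 mol
Let x = n(NaOH), y = n(Na2CO3).
Titrant: 1x + 2y = 0.01362;  mass: 40.00x + 105.99y = 0.6385
Solving, x = 6.425 × 10^-3 mol, y = 3.599 × 10^-3 mol
mass of NaOH = 6.425 × 10^-3 × 40.00 = 0.2570 g

0.2570 g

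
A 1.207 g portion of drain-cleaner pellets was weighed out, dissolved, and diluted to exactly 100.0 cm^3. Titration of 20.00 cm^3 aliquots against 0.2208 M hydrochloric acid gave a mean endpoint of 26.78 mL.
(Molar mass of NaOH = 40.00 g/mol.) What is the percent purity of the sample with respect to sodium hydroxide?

NaOH + HCl → NaCl + H2O
n(HCl) per titration = 0.02678 × 0.2208 = 5.913 × 10^-3 mol
n(NaOH) in each aliquot = 5.913 × 10^-3 mol (1:1 ratio)
n(NaOH) in the whole flask = 5.913 × 10^-3 × 100.0/20.00 = 0.02957 mol
mass of NaOH = 0.02957 × 40.00 = 1.183 g
% NaOH = 1.183 / 1.207 × 100 = 97.98 %

97.98 %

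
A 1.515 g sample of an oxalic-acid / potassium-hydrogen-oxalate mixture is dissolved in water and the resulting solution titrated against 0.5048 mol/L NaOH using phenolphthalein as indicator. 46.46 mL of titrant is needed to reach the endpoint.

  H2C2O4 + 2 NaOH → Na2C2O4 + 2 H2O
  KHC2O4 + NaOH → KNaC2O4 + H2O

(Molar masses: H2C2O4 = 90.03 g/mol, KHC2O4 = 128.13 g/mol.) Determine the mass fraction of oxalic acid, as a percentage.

n(NaOH) = 0.04646 × 0.5048 = 0.02345 mol
Let x = n(H2C2O4), y = n(KHC2O4).
Titrant: 2x + 1y = 0.02345;  mass: 90.03x + 128.13y = 1.515
Solving, x = 8.964 × 10^-3 mol, y = 5.526 × 10^-3 mol
mass of H2C2O4 = 8.964 × 10^-3 × 90.03 = 0.8070 g
% H2C2O4 = 0.8070 / 1.515 × 100 = 53.27 %

53.27 %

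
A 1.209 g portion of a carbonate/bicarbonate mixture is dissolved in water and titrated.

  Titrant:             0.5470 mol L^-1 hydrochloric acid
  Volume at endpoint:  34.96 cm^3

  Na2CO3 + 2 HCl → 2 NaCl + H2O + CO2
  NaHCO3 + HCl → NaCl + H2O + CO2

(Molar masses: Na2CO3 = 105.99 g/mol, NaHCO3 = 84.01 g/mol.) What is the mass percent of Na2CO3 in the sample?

n(HCl) = 0.03496 × 0.5470 = 0.01912 mol
Let x = n(Na2CO3), y = n(NaHCO3).
Titrant: 2x + 1y = 0.01912;  mass: 105.99x + 84.01y = 1.209
Solving, x = 6.409 × 10^-3 mol, y = 6.306 × 10^-3 mol
mass of Na2CO3 = 6.409 × 10^-3 × 105.99 = 0.6793 g
% Na2CO3 = 0.6793 / 1.209 × 100 = 56.18 %

56.18 %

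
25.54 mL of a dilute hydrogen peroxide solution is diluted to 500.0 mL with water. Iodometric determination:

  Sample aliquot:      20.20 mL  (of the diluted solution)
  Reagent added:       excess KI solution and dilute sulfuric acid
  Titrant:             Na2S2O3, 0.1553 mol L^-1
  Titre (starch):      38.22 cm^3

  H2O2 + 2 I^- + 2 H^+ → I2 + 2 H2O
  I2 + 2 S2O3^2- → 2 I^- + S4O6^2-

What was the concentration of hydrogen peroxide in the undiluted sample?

n(S2O3^2-) = 0.03822 × 0.1553 = 5.936 × 10^-3 mol
n(I2) = n(S2O3^2-)/2 = 2.968 × 10^-3 mol
n(H2O2) in the aliquot = 2.968 × 10^-3 mol (1:1 ratio)
[H2O2]_dilute = 2.968 × 10^-3 / 0.02020 = 0.1469 mol/L
[H2O2]_original = 0.1469 × 500.0/25.54 = 2.876 mol/L

2.876 mol/L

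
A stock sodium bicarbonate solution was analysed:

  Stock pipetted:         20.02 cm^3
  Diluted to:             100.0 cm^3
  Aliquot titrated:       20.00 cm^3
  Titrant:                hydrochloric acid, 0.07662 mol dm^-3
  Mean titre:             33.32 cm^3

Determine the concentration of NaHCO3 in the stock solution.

0.6376 mol/L

NaHCO3 + HCl → NaCl + H2O + CO2
n(HCl) = 0.03332 × 0.07662 = 2.553 × 10^-3 mol
n(NaHCO3) in the aliquot = 2.553 × 10^-3 mol (1:1 ratio)
[NaHCO3]_dilute = 2.553 × 10^-3 / 0.02000 = 0.1276 mol/L
Dilution factor = 100.0 / 20.02 = 4.995
[NaHCO3]_stock = 0.1276 × 4.995 = 0.6376 mol/L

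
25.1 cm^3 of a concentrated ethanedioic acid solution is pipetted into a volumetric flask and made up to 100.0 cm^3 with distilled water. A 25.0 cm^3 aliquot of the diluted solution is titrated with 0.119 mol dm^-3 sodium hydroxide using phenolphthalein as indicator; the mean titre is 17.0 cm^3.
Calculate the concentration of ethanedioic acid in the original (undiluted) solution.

H2C2O4 + 2 NaOH → Na2C2O4 + 2 H2O
n(NaOH) = 0.0170 × 0.119 = 2.02 × 10^-3 mol
From the 1:2 ratio, n(H2C2O4) in the aliquot = 1/2 × 2.02 × 10^-3 = 1.01 × 10^-3 mol
[H2C2O4]_dilute = 1.01 × 10^-3 / 0.0250 = 0.0405 mol/L
Dilution factor = 100.0 / 25.1 = 3.984
[H2C2O4]_stock = 0.0405 × 3.984 = 0.161 mol/L

0.161 mol/L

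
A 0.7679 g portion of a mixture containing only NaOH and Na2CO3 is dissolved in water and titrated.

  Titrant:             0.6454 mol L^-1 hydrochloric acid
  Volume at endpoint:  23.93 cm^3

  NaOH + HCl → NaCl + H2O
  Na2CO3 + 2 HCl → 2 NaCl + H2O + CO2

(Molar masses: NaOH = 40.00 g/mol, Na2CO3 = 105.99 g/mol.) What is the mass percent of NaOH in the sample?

n(HCl) = 0.02393 × 0.6454 = 0.01544 mol
Let x = n(NaOH), y = n(Na2CO3).
Titrant: 1x + 2y = 0.01544;  mass: 40.00x + 105.99y = 0.7679
Solving, x = 3.892 × 10^-3 mol, y = 5.776 × 10^-3 mol
mass of NaOH = 3.892 × 10^-3 × 40.00 = 0.1557 g
% NaOH = 0.1557 / 0.7679 × 100 = 20.27 %

20.27 %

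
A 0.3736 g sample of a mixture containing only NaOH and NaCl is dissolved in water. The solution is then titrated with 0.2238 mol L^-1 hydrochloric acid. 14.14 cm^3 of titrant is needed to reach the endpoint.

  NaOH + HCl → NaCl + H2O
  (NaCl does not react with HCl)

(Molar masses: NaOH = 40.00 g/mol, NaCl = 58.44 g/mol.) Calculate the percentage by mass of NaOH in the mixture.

n(HCl) = 0.01414 × 0.2238 = 3.165 × 10^-3 mol
Let x = n(NaOH), y = n(NaCl).
Titrant: 1x = 3.165 × 10^-3;  mass: 40.00x + 58.44y = 0.3736
Solving, x = 3.165 × 10^-3 mol, y = 4.227 × 10^-3 mol
mass of NaOH = 3.165 × 10^-3 × 40.00 = 0.1266 g
% NaOH = 0.1266 / 0.3736 × 100 = 33.88 %

33.88 %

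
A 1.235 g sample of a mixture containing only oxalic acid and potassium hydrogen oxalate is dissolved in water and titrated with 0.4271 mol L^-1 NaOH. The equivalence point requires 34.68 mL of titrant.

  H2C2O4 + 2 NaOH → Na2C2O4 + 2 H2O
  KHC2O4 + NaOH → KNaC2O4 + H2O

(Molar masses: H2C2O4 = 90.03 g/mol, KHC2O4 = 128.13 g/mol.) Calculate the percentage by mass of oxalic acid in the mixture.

29.07 %

n(NaOH) = 0.03468 × 0.4271 = 0.01481 mol
Let x = n(H2C2O4), y = n(KHC2O4).
Titrant: 2x + 1y = 0.01481;  mass: 90.03x + 128.13y = 1.235
Solving, x = 3.987 × 10^-3 mol, y = 6.837 × 10^-3 mol
mass of H2C2O4 = 3.987 × 10^-3 × 90.03 = 0.3590 g
% H2C2O4 = 0.3590 / 1.235 × 100 = 29.07 %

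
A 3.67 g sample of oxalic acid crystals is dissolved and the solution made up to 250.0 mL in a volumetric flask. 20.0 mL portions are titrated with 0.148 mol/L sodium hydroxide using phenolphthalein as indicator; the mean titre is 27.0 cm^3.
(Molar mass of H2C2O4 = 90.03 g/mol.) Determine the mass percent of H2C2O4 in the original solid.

H2C2O4 + 2 NaOH → Na2C2O4 + 2 H2O
n(NaOH) per titration = 0.0270 × 0.148 = 4.00 × 10^-3 mol
From the 1:2 ratio, n(H2C2O4) in each aliquot = 1/2 × 4.00 × 10^-3 = 2.00 × 10^-3 mol
n(H2C2O4) in the whole flask = 2.00 × 10^-3 × 250.0/20.0 = 0.0250 mol
mass of H2C2O4 = 0.0250 × 90.03 = 2.25 g
% H2C2O4 = 2.25 / 3.67 × 100 = 61.3 %

61.3 %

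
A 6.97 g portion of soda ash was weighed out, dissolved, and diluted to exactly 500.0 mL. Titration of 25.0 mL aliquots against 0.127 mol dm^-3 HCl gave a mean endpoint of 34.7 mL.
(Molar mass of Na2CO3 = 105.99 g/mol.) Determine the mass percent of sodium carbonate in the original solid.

67.0 %

Na2CO3 + 2 HCl → 2 NaCl + H2O + CO2
n(HCl) per titration = 0.0347 × 0.127 = 4.41 × 10^-3 mol
From the 1:2 ratio, n(Na2CO3) in each aliquot = 1/2 × 4.41 × 10^-3 = 2.20 × 10^-3 mol
n(Na2CO3) in the whole flask = 2.20 × 10^-3 × 500.0/25.0 = 0.0441 mol
mass of Na2CO3 = 0.0441 × 105.99 = 4.67 g
% Na2CO3 = 4.67 / 6.97 × 100 = 67.0 %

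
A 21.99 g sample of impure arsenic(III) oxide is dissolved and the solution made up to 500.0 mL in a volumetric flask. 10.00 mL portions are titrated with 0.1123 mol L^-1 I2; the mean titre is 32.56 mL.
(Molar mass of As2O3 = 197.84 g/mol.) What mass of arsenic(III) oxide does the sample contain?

As2O3 + 2 I2 + 2 H2O → As2O5 + 4 HI
n(I2) per titration = 0.03256 × 0.1123 = 3.656 × 10^-3 mol
From the 1:2 ratio, n(As2O3) in each aliquot = 1/2 × 3.656 × 10^-3 = 1.828 × 10^-3 mol
n(As2O3) in the whole flask = 1.828 × 10^-3 × 500.0/10.00 = 0.09141 mol
mass of As2O3 = 0.09141 × 197.84 = 18.08 g

18.08 g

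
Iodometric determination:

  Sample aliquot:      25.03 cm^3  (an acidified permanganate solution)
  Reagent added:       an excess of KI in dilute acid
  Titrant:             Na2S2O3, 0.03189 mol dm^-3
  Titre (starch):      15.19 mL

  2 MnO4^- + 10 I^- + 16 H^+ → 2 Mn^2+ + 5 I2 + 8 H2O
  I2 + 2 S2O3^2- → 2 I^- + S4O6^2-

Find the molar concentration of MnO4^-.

n(S2O3^2-) = 0.01519 × 0.03189 = 4.844 × 10^-4 mol
n(I2) = n(S2O3^2-)/2 = 2.422 × 10^-4 mol
From the 2:5 ratio, n(MnO4^-) in the aliquot = 2/5 × 2.422 × 10^-4 = 9.688 × 10^-5 mol
[MnO4^-] = 9.688 × 10^-5 / 0.02503 = 0.003871 mol/L

0.003871 mol/L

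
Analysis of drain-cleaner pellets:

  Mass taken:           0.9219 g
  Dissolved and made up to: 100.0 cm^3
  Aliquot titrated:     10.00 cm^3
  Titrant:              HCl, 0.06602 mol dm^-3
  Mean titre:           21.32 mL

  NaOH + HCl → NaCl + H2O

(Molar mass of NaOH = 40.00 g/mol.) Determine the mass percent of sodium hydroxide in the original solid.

61.07 %

n(HCl) per titration = 0.02132 × 0.06602 = 1.408 × 10^-3 mol
n(NaOH) in each aliquot = 1.408 × 10^-3 mol (1:1 ratio)
n(NaOH) in the whole flask = 1.408 × 10^-3 × 100.0/10.00 = 0.01408 mol
mass of NaOH = 0.01408 × 40.00 = 0.5630 g
% NaOH = 0.5630 / 0.9219 × 100 = 61.07 %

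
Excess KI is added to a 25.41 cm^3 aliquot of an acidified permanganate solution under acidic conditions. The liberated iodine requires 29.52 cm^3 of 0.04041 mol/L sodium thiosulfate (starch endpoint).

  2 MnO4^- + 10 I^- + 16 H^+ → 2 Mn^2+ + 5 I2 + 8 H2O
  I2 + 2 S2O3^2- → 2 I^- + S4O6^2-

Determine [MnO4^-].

0.009389 mol/L

n(S2O3^2-) = 0.02952 × 0.04041 = 1.193 × 10^-3 mol
n(I2) = n(S2O3^2-)/2 = 5.965 × 10^-4 mol
From the 2:5 ratio, n(MnO4^-) in the aliquot = 2/5 × 5.965 × 10^-4 = 2.386 × 10^-4 mol
[MnO4^-] = 2.386 × 10^-4 / 0.02541 = 0.009389 mol/L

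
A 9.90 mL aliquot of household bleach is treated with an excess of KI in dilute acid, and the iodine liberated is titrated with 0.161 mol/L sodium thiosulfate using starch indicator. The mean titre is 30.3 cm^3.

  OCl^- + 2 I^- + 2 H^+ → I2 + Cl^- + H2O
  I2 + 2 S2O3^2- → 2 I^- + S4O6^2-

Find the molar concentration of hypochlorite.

n(S2O3^2-) = 0.0303 × 0.161 = 4.88 × 10^-3 mol
n(I2) = n(S2O3^2-)/2 = 2.44 × 10^-3 mol
n(OCl^-) in the aliquot = 2.44 × 10^-3 mol (1:1 ratio)
[OCl^-] = 2.44 × 10^-3 / 0.00990 = 0.246 mol/L

0.246 mol/L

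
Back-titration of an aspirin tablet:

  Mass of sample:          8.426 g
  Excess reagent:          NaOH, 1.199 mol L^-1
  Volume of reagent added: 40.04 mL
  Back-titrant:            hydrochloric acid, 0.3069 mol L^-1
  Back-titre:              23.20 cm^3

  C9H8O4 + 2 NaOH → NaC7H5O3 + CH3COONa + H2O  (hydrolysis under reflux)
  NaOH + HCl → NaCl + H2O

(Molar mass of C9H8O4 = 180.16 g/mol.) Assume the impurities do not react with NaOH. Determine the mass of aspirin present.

n(NaOH) added = 0.04004 × 1.199 = 0.04801 mol
n(HCl) used in back-titration = 0.02320 × 0.3069 = 7.120 × 10^-3 mol
n(NaOH) left over = 7.120 × 10^-3 mol (1:1 ratio)
n(NaOH) consumed by analyte = 0.04801 − 7.120 × 10^-3 = 0.04089 mol
From the 1:2 ratio, n(C9H8O4) = 1/2 × 0.04089 = 0.02044 mol
mass of C9H8O4 = 0.02044 × 180.16 = 3.683 g

3.683 g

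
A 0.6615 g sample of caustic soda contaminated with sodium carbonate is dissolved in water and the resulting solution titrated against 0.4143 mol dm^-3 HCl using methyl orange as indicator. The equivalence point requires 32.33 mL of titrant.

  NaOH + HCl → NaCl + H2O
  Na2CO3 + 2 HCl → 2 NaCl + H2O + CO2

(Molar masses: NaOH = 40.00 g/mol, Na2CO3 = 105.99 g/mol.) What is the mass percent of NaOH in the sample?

22.49 %

n(HCl) = 0.03233 × 0.4143 = 0.01339 mol
Let x = n(NaOH), y = n(Na2CO3).
Titrant: 1x + 2y = 0.01339;  mass: 40.00x + 105.99y = 0.6615
Solving, x = 3.719 × 10^-3 mol, y = 4.838 × 10^-3 mol
mass of NaOH = 3.719 × 10^-3 × 40.00 = 0.1488 g
% NaOH = 0.1488 / 0.6615 × 100 = 22.49 %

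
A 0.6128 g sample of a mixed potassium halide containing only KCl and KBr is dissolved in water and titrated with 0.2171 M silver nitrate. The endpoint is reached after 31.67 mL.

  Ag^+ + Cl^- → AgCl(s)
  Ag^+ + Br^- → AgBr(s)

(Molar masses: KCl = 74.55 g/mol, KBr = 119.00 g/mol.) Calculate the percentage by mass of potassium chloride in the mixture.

56.21 %

n(AgNO3) = 0.03167 × 0.2171 = 6.876 × 10^-3 mol
Let x = n(KCl), y = n(KBr).
Titrant: 1x + 1y = 6.876 × 10^-3;  mass: 74.55x + 119.00y = 0.6128
Solving, x = 4.621 × 10^-3 mol, y = 2.255 × 10^-3 mol
mass of KCl = 4.621 × 10^-3 × 74.55 = 0.3445 g
% KCl = 0.3445 / 0.6128 × 100 = 56.21 %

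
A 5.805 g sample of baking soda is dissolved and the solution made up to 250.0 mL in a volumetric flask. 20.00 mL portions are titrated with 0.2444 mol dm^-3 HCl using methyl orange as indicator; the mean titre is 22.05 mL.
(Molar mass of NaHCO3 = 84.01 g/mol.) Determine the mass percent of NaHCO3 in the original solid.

NaHCO3 + HCl → NaCl + H2O + CO2
n(HCl) per titration = 0.02205 × 0.2444 = 5.389 × 10^-3 mol
n(NaHCO3) in each aliquot = 5.389 × 10^-3 mol (1:1 ratio)
n(NaHCO3) in the whole flask = 5.389 × 10^-3 × 250.0/20.00 = 0.06736 mol
mass of NaHCO3 = 0.06736 × 84.01 = 5.659 g
% NaHCO3 = 5.659 / 5.805 × 100 = 97.49 %

97.49 %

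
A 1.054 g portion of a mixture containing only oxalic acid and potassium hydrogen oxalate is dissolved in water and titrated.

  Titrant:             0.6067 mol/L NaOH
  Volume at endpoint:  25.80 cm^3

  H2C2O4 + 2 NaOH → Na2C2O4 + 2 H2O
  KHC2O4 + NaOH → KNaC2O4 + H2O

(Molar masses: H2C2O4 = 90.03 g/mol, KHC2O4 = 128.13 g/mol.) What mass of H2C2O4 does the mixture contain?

n(NaOH) = 0.02580 × 0.6067 = 0.01565 mol
Let x = n(H2C2O4), y = n(KHC2O4).
Titrant: 2x + 1y = 0.01565;  mass: 90.03x + 128.13y = 1.054
Solving, x = 5.725 × 10^-3 mol, y = 4.204 × 10^-3 mol
mass of H2C2O4 = 5.725 × 10^-3 × 90.03 = 0.5154 g

0.5154 g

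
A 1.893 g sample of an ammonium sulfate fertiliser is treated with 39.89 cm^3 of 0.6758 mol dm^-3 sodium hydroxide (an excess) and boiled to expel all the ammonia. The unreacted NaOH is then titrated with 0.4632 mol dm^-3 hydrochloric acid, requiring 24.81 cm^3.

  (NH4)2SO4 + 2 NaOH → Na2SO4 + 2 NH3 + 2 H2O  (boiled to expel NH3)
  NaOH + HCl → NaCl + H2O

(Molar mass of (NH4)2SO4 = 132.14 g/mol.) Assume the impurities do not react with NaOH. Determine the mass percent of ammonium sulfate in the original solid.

53.98 %

n(NaOH) added = 0.03989 × 0.6758 = 0.02696 mol
n(HCl) used in back-titration = 0.02481 × 0.4632 = 0.01149 mol
n(NaOH) left over = 0.01149 mol (1:1 ratio)
n(NaOH) consumed by analyte = 0.02696 − 0.01149 = 0.01547 mol
From the 1:2 ratio, n((NH4)2SO4) = 1/2 × 0.01547 = 7.733 × 10^-3 mol
mass of (NH4)2SO4 = 7.733 × 10^-3 × 132.14 = 1.022 g
% (NH4)2SO4 = 1.022 / 1.893 × 100 = 53.98 %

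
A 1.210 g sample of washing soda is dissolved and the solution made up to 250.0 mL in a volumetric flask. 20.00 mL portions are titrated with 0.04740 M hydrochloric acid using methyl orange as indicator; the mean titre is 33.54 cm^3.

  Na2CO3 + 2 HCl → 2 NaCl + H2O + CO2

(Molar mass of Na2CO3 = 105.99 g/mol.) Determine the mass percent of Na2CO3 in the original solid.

n(HCl) per titration = 0.03354 × 0.04740 = 1.590 × 10^-3 mol
From the 1:2 ratio, n(Na2CO3) in each aliquot = 1/2 × 1.590 × 10^-3 = 7.949 × 10^-4 mol
n(Na2CO3) in the whole flask = 7.949 × 10^-4 × 250.0/20.00 = 9.936 × 10^-3 mol
mass of Na2CO3 = 9.936 × 10^-3 × 105.99 = 1.053 g
% Na2CO3 = 1.053 / 1.210 × 100 = 87.04 %

87.04 %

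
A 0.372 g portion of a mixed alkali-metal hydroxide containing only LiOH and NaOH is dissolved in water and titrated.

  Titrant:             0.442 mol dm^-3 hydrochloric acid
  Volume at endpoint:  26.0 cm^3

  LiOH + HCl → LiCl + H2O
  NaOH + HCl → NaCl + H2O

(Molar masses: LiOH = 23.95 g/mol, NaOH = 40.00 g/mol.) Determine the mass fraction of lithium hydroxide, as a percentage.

35.2 %

n(HCl) = 0.0260 × 0.442 = 0.0115 mol
Let x = n(LiOH), y = n(NaOH).
Titrant: 1x + 1y = 0.0115;  mass: 23.95x + 40.00y = 0.372
Solving, x = 5.46 × 10^-3 mol, y = 6.03 × 10^-3 mol
mass of LiOH = 5.46 × 10^-3 × 23.95 = 0.131 g
% LiOH = 0.131 / 0.372 × 100 = 35.2 %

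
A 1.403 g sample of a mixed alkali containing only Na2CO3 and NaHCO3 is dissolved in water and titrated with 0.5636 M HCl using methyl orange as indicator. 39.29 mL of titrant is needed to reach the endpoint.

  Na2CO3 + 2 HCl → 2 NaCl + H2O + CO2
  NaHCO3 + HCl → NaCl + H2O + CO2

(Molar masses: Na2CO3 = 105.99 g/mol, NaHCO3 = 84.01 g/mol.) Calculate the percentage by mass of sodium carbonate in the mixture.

n(HCl) = 0.03929 × 0.5636 = 0.02214 mol
Let x = n(Na2CO3), y = n(NaHCO3).
Titrant: 2x + 1y = 0.02214;  mass: 105.99x + 84.01y = 1.403
Solving, x = 7.372 × 10^-3 mol, y = 7.399 × 10^-3 mol
mass of Na2CO3 = 7.372 × 10^-3 × 105.99 = 0.7814 g
% Na2CO3 = 0.7814 / 1.403 × 100 = 55.69 %

55.69 %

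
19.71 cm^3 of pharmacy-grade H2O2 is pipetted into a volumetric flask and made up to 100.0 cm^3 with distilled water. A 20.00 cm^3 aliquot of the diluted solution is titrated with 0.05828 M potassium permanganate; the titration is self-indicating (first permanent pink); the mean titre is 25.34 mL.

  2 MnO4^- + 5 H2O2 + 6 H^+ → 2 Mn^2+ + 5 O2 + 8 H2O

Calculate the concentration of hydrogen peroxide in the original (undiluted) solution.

n(KMnO4) = 0.02534 × 0.05828 = 1.477 × 10^-3 mol
From the 5:2 ratio, n(H2O2) in the aliquot = 5/2 × 1.477 × 10^-3 = 3.692 × 10^-3 mol
[H2O2]_dilute = 3.692 × 10^-3 / 0.02000 = 0.1846 mol/L
Dilution factor = 100.0 / 19.71 = 5.074
[H2O2]_stock = 0.1846 × 5.074 = 0.9366 mol/L

0.9366 M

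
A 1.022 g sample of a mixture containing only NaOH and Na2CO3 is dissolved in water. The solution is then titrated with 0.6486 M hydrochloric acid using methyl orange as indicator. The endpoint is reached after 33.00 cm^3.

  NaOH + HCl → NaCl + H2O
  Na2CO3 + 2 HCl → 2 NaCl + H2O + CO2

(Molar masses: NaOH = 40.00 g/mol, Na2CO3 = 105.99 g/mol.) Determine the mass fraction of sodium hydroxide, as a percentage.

n(HCl) = 0.03300 × 0.6486 = 0.02140 mol
Let x = n(NaOH), y = n(Na2CO3).
Titrant: 1x + 2y = 0.02140;  mass: 40.00x + 105.99y = 1.022
Solving, x = 8.641 × 10^-3 mol, y = 6.381 × 10^-3 mol
mass of NaOH = 8.641 × 10^-3 × 40.00 = 0.3457 g
% NaOH = 0.3457 / 1.022 × 100 = 33.82 %

33.82 %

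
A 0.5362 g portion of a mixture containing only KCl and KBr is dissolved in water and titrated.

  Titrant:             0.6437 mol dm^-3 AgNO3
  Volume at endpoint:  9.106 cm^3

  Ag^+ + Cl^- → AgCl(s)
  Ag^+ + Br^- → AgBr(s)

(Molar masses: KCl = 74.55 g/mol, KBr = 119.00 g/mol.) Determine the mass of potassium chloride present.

0.2706 g

n(AgNO3) = 0.009106 × 0.6437 = 5.862 × 10^-3 mol
Let x = n(KCl), y = n(KBr).
Titrant: 1x + 1y = 5.862 × 10^-3;  mass: 74.55x + 119.00y = 0.5362
Solving, x = 3.629 × 10^-3 mol, y = 2.232 × 10^-3 mol
mass of KCl = 3.629 × 10^-3 × 74.55 = 0.2706 g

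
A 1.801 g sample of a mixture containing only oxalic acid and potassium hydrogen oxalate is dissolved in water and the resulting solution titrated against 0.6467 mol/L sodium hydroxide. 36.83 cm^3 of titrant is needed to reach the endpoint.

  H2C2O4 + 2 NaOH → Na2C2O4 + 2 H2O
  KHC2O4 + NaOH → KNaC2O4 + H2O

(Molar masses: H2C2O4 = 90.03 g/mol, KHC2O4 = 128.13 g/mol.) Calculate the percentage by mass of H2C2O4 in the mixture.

37.61 %

n(NaOH) = 0.03683 × 0.6467 = 0.02382 mol
Let x = n(H2C2O4), y = n(KHC2O4).
Titrant: 2x + 1y = 0.02382;  mass: 90.03x + 128.13y = 1.801
Solving, x = 7.524 × 10^-3 mol, y = 8.769 × 10^-3 mol
mass of H2C2O4 = 7.524 × 10^-3 × 90.03 = 0.6774 g
% H2C2O4 = 0.6774 / 1.801 × 100 = 37.61 %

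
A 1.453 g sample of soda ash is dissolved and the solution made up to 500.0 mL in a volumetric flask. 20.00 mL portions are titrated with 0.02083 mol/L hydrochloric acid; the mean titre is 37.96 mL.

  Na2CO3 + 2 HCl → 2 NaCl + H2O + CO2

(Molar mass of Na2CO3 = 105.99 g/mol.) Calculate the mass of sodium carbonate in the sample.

n(HCl) per titration = 0.03796 × 0.02083 = 7.907 × 10^-4 mol
From the 1:2 ratio, n(Na2CO3) in each aliquot = 1/2 × 7.907 × 10^-4 = 3.954 × 10^-4 mol
n(Na2CO3) in the whole flask = 3.954 × 10^-4 × 500.0/20.00 = 9.884 × 10^-3 mol
mass of Na2CO3 = 9.884 × 10^-3 × 105.99 = 1.048 g

1.048 g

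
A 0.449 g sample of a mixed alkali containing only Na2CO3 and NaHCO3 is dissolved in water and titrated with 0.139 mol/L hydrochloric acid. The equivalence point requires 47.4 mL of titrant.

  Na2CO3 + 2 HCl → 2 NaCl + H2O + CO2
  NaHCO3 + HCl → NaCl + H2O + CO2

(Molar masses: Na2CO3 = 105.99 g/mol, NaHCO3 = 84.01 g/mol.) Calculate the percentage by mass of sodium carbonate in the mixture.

39.8 %

n(HCl) = 0.0474 × 0.139 = 6.59 × 10^-3 mol
Let x = n(Na2CO3), y = n(NaHCO3).
Titrant: 2x + 1y = 6.59 × 10^-3;  mass: 105.99x + 84.01y = 0.449
Solving, x = 1.68 × 10^-3 mol, y = 3.22 × 10^-3 mol
mass of Na2CO3 = 1.68 × 10^-3 × 105.99 = 0.179 g
% Na2CO3 = 0.179 / 0.449 × 100 = 39.8 %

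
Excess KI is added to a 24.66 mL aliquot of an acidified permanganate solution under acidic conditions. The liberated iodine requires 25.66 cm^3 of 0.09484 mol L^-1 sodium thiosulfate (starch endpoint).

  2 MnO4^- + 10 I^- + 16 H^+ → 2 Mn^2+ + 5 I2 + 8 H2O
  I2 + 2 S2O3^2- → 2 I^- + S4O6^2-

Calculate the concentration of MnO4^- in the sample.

n(S2O3^2-) = 0.02566 × 0.09484 = 2.434 × 10^-3 mol
n(I2) = n(S2O3^2-)/2 = 1.217 × 10^-3 mol
From the 2:5 ratio, n(MnO4^-) in the aliquot = 2/5 × 1.217 × 10^-3 = 4.867 × 10^-4 mol
[MnO4^-] = 4.867 × 10^-4 / 0.02466 = 0.01974 mol/L

0.01974 mol/L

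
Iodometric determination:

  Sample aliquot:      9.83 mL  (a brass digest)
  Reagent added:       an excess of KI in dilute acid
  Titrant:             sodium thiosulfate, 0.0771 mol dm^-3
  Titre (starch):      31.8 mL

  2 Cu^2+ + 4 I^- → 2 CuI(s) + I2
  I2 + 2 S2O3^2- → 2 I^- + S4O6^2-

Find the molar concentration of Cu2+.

0.249 mol/L

n(S2O3^2-) = 0.0318 × 0.0771 = 2.45 × 10^-3 mol
n(I2) = n(S2O3^2-)/2 = 1.23 × 10^-3 mol
From the 2:1 ratio, n(Cu2+) in the aliquot = 2/1 × 1.23 × 10^-3 = 2.45 × 10^-3 mol
[Cu2+] = 2.45 × 10^-3 / 0.00983 = 0.249 mol/L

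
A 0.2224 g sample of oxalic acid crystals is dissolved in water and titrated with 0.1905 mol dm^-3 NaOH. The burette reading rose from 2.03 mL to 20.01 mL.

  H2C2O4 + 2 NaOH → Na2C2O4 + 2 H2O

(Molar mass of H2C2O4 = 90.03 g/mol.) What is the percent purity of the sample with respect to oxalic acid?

n(NaOH) = 0.01798 L × 0.1905 mol/L = 3.425 × 10^-3 mol
From the 1:2 ratio, n(H2C2O4) = 1/2 × 3.425 × 10^-3 = 1.713 × 10^-3 mol
mass of H2C2O4 = 1.713 × 10^-3 × 90.03 g/mol = 0.1542 g
% H2C2O4 = 0.1542 / 0.2224 × 100 = 69.33 %

69.33 %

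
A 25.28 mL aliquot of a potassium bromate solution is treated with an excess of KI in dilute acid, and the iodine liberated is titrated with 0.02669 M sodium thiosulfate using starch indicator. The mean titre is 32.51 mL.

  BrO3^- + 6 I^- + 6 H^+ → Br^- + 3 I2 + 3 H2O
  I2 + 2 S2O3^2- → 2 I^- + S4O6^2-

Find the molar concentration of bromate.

0.005721 M

n(S2O3^2-) = 0.03251 × 0.02669 = 8.677 × 10^-4 mol
n(I2) = n(S2O3^2-)/2 = 4.338 × 10^-4 mol
From the 1:3 ratio, n(BrO3^-) in the aliquot = 1/3 × 4.338 × 10^-4 = 1.446 × 10^-4 mol
[BrO3^-] = 1.446 × 10^-4 / 0.02528 = 0.005721 mol/L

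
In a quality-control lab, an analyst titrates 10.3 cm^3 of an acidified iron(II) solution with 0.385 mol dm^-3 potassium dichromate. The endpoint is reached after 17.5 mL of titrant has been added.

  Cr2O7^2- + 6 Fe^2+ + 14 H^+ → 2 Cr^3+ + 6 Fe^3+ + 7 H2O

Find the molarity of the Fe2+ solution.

3.92 mol/L

n(K2Cr2O7) = 0.0175 L × 0.385 mol/L = 6.74 × 10^-3 mol
From the 6:1 mole ratio, n(Fe2+) = 6/1 × 6.74 × 10^-3 = 0.0404 mol
[Fe2+] = 0.0404 mol / 0.0103 L = 3.92 mol/L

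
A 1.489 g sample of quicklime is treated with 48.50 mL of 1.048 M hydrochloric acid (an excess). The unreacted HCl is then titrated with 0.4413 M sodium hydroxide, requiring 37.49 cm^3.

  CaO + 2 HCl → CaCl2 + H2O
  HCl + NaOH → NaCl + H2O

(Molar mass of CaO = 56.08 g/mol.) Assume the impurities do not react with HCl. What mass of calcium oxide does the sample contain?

n(HCl) added = 0.04850 × 1.048 = 0.05083 mol
n(NaOH) used in back-titration = 0.03749 × 0.4413 = 0.01654 mol
n(HCl) left over = 0.01654 mol (1:1 ratio)
n(HCl) consumed by analyte = 0.05083 − 0.01654 = 0.03428 mol
From the 1:2 ratio, n(CaO) = 1/2 × 0.03428 = 0.01714 mol
mass of CaO = 0.01714 × 56.08 = 0.9613 g

0.9613 g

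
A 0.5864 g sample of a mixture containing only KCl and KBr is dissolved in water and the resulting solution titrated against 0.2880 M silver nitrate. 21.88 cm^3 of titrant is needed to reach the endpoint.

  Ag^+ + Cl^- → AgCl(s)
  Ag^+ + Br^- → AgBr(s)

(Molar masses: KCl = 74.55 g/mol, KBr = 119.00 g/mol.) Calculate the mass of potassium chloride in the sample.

0.2742 g

n(AgNO3) = 0.02188 × 0.2880 = 6.301 × 10^-3 mol
Let x = n(KCl), y = n(KBr).
Titrant: 1x + 1y = 6.301 × 10^-3;  mass: 74.55x + 119.00y = 0.5864
Solving, x = 3.678 × 10^-3 mol, y = 2.624 × 10^-3 mol
mass of KCl = 3.678 × 10^-3 × 74.55 = 0.2742 g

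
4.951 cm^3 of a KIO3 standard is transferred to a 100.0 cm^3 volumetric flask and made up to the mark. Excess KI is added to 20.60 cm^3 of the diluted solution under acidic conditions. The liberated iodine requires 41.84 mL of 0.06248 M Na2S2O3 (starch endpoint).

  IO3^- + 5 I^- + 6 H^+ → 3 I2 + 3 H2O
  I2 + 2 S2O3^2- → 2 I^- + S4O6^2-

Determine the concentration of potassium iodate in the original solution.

0.4272 M

n(S2O3^2-) = 0.04184 × 0.06248 = 2.614 × 10^-3 mol
n(I2) = n(S2O3^2-)/2 = 1.307 × 10^-3 mol
From the 1:3 ratio, n(IO3^-) in the aliquot = 1/3 × 1.307 × 10^-3 = 4.357 × 10^-4 mol
[IO3^-]_dilute = 4.357 × 10^-4 / 0.02060 = 0.02115 mol/L
[IO3^-]_original = 0.02115 × 100.0/4.951 = 0.4272 mol/L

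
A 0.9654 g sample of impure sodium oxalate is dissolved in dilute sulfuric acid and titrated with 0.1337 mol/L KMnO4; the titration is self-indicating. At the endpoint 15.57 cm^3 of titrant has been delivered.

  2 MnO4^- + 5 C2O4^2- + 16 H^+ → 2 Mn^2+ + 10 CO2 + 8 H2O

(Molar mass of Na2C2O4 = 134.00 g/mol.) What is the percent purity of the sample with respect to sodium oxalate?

n(KMnO4) = 0.01557 L × 0.1337 mol/L = 2.082 × 10^-3 mol
From the 5:2 ratio, n(Na2C2O4) = 5/2 × 2.082 × 10^-3 = 5.204 × 10^-3 mol
mass of Na2C2O4 = 5.204 × 10^-3 × 134.00 g/mol = 0.6974 g
% Na2C2O4 = 0.6974 / 0.9654 × 100 = 72.24 %

72.24 %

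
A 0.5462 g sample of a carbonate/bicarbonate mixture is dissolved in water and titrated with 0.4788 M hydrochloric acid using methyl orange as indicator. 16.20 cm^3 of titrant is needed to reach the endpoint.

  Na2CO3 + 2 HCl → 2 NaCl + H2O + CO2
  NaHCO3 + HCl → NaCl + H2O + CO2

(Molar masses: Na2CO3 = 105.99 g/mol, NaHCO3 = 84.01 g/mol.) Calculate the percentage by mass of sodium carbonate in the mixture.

32.98 %

n(HCl) = 0.01620 × 0.4788 = 7.757 × 10^-3 mol
Let x = n(Na2CO3), y = n(NaHCO3).
Titrant: 2x + 1y = 7.757 × 10^-3;  mass: 105.99x + 84.01y = 0.5462
Solving, x = 1.700 × 10^-3 mol, y = 4.357 × 10^-3 mol
mass of Na2CO3 = 1.700 × 10^-3 × 105.99 = 0.1801 g
% Na2CO3 = 0.1801 / 0.5462 × 100 = 32.98 %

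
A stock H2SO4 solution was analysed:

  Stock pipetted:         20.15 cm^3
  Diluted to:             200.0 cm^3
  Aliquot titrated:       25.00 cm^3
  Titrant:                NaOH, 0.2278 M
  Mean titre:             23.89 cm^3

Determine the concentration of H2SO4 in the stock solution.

H2SO4 + 2 NaOH → Na2SO4 + 2 H2O
n(NaOH) = 0.02389 × 0.2278 = 5.442 × 10^-3 mol
From the 1:2 ratio, n(H2SO4) in the aliquot = 1/2 × 5.442 × 10^-3 = 2.721 × 10^-3 mol
[H2SO4]_dilute = 2.721 × 10^-3 / 0.02500 = 0.1088 mol/L
Dilution factor = 200.0 / 20.15 = 9.926
[H2SO4]_stock = 0.1088 × 9.926 = 1.080 mol/L

1.080 M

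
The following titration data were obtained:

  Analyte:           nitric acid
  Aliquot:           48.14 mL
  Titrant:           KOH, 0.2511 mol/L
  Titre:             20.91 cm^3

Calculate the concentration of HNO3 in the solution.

0.1091 mol/L

HNO3 + KOH → KNO3 + H2O
n(KOH) = 0.02091 L × 0.2511 mol/L = 5.251 × 10^-3 mol
n(HNO3) = 5.251 × 10^-3 mol (1:1 mole ratio)
[HNO3] = 5.251 × 10^-3 mol / 0.04814 L = 0.1091 mol/L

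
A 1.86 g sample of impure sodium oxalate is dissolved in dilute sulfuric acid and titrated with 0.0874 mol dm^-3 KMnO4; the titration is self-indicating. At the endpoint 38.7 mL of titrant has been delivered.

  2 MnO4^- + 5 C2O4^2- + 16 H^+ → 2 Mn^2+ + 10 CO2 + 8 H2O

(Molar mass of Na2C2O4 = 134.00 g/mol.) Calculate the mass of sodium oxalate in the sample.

1.13 g

n(KMnO4) = 0.0387 L × 0.0874 mol/L = 3.38 × 10^-3 mol
From the 5:2 ratio, n(Na2C2O4) = 5/2 × 3.38 × 10^-3 = 8.46 × 10^-3 mol
mass of Na2C2O4 = 8.46 × 10^-3 × 134.00 g/mol = 1.13 g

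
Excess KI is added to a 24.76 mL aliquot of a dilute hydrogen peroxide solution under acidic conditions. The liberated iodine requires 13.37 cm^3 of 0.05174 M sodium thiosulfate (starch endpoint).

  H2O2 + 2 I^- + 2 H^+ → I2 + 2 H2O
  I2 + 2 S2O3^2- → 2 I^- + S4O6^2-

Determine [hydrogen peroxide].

0.01397 M

n(S2O3^2-) = 0.01337 × 0.05174 = 6.918 × 10^-4 mol
n(I2) = n(S2O3^2-)/2 = 3.459 × 10^-4 mol
n(H2O2) in the aliquot = 3.459 × 10^-4 mol (1:1 ratio)
[H2O2] = 3.459 × 10^-4 / 0.02476 = 0.01397 mol/L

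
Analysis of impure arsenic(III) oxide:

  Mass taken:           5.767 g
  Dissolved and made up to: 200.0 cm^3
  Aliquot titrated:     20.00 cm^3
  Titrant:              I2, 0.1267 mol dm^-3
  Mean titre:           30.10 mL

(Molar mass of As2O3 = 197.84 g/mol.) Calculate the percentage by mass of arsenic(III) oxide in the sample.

As2O3 + 2 I2 + 2 H2O → As2O5 + 4 HI
n(I2) per titration = 0.03010 × 0.1267 = 3.814 × 10^-3 mol
From the 1:2 ratio, n(As2O3) in each aliquot = 1/2 × 3.814 × 10^-3 = 1.907 × 10^-3 mol
n(As2O3) in the whole flask = 1.907 × 10^-3 × 200.0/20.00 = 0.01907 mol
mass of As2O3 = 0.01907 × 197.84 = 3.772 g
% As2O3 = 3.772 / 5.767 × 100 = 65.41 %

65.41 %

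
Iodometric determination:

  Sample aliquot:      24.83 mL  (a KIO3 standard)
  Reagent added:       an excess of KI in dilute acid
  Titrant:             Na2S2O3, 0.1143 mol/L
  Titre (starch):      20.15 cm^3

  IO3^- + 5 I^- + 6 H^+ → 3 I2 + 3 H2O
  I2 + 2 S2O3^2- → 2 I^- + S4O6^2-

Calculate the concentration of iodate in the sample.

0.01546 mol/L

n(S2O3^2-) = 0.02015 × 0.1143 = 2.303 × 10^-3 mol
n(I2) = n(S2O3^2-)/2 = 1.152 × 10^-3 mol
From the 1:3 ratio, n(IO3^-) in the aliquot = 1/3 × 1.152 × 10^-3 = 3.839 × 10^-4 mol
[IO3^-] = 3.839 × 10^-4 / 0.02483 = 0.01546 mol/L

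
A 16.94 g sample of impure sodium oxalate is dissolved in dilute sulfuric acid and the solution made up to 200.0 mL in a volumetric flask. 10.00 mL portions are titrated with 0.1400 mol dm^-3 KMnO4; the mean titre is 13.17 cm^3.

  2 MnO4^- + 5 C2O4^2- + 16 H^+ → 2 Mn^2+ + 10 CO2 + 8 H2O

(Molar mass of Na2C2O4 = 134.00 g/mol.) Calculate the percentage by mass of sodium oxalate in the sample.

72.92 %

n(KMnO4) per titration = 0.01317 × 0.1400 = 1.844 × 10^-3 mol
From the 5:2 ratio, n(Na2C2O4) in each aliquot = 5/2 × 1.844 × 10^-3 = 4.609 × 10^-3 mol
n(Na2C2O4) in the whole flask = 4.609 × 10^-3 × 200.0/10.00 = 0.09219 mol
mass of Na2C2O4 = 0.09219 × 134.00 = 12.35 g
% Na2C2O4 = 12.35 / 16.94 × 100 = 72.92 %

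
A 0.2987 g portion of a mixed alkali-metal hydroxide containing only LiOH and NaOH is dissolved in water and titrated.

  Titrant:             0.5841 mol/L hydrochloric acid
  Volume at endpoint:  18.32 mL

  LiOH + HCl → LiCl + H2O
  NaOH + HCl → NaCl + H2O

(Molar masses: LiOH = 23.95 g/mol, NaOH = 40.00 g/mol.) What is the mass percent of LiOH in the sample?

n(HCl) = 0.01832 × 0.5841 = 0.01070 mol
Let x = n(LiOH), y = n(NaOH).
Titrant: 1x + 1y = 0.01070;  mass: 23.95x + 40.00y = 0.2987
Solving, x = 8.058 × 10^-3 mol, y = 2.643 × 10^-3 mol
mass of LiOH = 8.058 × 10^-3 × 23.95 = 0.1930 g
% LiOH = 0.1930 / 0.2987 × 100 = 64.61 %

64.61 %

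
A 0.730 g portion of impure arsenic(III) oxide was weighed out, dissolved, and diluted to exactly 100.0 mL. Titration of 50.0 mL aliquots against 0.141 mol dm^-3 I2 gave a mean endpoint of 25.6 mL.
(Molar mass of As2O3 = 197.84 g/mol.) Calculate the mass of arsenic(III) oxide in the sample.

0.714 g

As2O3 + 2 I2 + 2 H2O → As2O5 + 4 HI
n(I2) per titration = 0.0256 × 0.141 = 3.61 × 10^-3 mol
From the 1:2 ratio, n(As2O3) in each aliquot = 1/2 × 3.61 × 10^-3 = 1.80 × 10^-3 mol
n(As2O3) in the whole flask = 1.80 × 10^-3 × 100.0/50.0 = 3.61 × 10^-3 mol
mass of As2O3 = 3.61 × 10^-3 × 197.84 = 0.714 g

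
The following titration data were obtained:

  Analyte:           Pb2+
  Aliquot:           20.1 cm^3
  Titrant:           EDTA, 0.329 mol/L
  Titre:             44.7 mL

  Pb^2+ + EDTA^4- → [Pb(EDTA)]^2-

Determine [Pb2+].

n(EDTA) = 0.0447 L × 0.329 mol/L = 0.0147 mol
n(Pb2+) = 0.0147 mol (1:1 mole ratio)
[Pb2+] = 0.0147 mol / 0.0201 L = 0.732 mol/L

0.732 mol/L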